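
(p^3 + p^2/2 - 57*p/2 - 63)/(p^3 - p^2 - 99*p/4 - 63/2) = 2*(p + 3)/(2*p + 3)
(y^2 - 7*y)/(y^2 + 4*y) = (y - 7)/(y + 4)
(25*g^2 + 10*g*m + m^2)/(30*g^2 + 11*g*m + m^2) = (5*g + m)/(6*g + m)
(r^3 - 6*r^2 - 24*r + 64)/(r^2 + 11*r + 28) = (r^2 - 10*r + 16)/(r + 7)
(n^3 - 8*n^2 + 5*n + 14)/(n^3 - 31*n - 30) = (n^2 - 9*n + 14)/(n^2 - n - 30)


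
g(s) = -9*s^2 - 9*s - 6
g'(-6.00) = 99.00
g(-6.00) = -276.00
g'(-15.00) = 261.00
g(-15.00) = -1896.00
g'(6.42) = -124.56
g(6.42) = -434.73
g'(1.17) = -30.06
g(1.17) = -28.85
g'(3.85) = -78.30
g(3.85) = -174.05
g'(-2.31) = 32.58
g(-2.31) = -33.23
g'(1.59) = -37.62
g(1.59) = -43.06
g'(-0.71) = 3.78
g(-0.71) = -4.15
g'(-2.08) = 28.44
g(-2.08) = -26.22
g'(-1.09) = 10.62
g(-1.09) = -6.88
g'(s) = -18*s - 9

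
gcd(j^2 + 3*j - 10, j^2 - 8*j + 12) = j - 2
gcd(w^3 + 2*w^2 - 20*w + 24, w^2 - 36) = w + 6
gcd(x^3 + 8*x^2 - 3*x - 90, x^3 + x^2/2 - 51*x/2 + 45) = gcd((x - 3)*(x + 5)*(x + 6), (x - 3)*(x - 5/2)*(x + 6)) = x^2 + 3*x - 18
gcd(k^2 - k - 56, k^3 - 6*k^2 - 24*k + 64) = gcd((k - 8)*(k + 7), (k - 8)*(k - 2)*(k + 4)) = k - 8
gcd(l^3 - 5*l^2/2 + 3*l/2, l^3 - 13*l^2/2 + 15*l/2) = l^2 - 3*l/2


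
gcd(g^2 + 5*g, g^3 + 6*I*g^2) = g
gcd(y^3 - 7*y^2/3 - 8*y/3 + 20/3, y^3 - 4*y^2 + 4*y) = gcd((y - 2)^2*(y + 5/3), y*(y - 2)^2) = y^2 - 4*y + 4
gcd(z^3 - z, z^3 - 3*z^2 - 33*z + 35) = z - 1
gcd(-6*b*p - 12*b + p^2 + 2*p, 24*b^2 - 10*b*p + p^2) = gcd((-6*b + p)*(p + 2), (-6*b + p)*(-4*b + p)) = -6*b + p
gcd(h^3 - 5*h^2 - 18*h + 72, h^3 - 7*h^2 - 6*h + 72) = h - 6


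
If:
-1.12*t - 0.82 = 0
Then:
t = -0.73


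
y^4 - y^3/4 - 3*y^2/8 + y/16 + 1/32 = (y - 1/2)^2*(y + 1/4)*(y + 1/2)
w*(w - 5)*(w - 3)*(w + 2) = w^4 - 6*w^3 - w^2 + 30*w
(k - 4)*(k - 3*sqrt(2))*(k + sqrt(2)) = k^3 - 4*k^2 - 2*sqrt(2)*k^2 - 6*k + 8*sqrt(2)*k + 24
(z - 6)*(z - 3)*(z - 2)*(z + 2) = z^4 - 9*z^3 + 14*z^2 + 36*z - 72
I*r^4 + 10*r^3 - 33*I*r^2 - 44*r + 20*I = (r - 5*I)*(r - 2*I)^2*(I*r + 1)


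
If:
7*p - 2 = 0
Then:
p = 2/7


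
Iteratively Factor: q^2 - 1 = (q + 1)*(q - 1)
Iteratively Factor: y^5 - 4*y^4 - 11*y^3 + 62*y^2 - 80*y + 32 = (y - 2)*(y^4 - 2*y^3 - 15*y^2 + 32*y - 16) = (y - 2)*(y - 1)*(y^3 - y^2 - 16*y + 16) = (y - 4)*(y - 2)*(y - 1)*(y^2 + 3*y - 4) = (y - 4)*(y - 2)*(y - 1)*(y + 4)*(y - 1)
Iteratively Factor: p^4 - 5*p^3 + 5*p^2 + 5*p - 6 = (p - 2)*(p^3 - 3*p^2 - p + 3) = (p - 3)*(p - 2)*(p^2 - 1) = (p - 3)*(p - 2)*(p + 1)*(p - 1)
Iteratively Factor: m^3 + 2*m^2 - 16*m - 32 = (m + 4)*(m^2 - 2*m - 8) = (m + 2)*(m + 4)*(m - 4)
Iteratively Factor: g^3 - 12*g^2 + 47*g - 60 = (g - 4)*(g^2 - 8*g + 15) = (g - 4)*(g - 3)*(g - 5)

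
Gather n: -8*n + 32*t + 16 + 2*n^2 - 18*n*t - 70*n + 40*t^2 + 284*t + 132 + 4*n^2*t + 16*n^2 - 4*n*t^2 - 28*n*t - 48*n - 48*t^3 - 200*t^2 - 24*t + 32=n^2*(4*t + 18) + n*(-4*t^2 - 46*t - 126) - 48*t^3 - 160*t^2 + 292*t + 180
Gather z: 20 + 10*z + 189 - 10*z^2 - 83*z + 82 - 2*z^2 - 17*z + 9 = -12*z^2 - 90*z + 300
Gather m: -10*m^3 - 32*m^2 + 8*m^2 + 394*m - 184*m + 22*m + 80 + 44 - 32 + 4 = -10*m^3 - 24*m^2 + 232*m + 96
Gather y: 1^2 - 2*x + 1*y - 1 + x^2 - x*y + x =x^2 - x + y*(1 - x)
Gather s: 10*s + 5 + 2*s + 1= 12*s + 6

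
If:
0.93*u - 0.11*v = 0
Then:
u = 0.118279569892473*v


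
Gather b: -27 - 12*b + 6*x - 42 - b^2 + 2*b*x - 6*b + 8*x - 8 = -b^2 + b*(2*x - 18) + 14*x - 77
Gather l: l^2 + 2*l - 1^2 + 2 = l^2 + 2*l + 1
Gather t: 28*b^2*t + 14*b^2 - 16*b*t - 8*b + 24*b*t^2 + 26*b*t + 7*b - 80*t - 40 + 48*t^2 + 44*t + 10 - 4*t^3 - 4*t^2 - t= 14*b^2 - b - 4*t^3 + t^2*(24*b + 44) + t*(28*b^2 + 10*b - 37) - 30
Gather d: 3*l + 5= 3*l + 5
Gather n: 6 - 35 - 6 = -35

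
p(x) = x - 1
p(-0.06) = -1.06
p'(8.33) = 1.00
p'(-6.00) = 1.00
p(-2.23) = -3.23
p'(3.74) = 1.00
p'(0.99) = 1.00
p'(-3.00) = 1.00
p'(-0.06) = 1.00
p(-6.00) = -7.00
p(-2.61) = -3.61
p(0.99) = -0.01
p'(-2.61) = 1.00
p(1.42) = 0.42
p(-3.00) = -4.00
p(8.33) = 7.33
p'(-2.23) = 1.00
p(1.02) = 0.02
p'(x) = 1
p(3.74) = 2.74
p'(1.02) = 1.00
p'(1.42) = 1.00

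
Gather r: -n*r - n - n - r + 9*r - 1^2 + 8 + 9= -2*n + r*(8 - n) + 16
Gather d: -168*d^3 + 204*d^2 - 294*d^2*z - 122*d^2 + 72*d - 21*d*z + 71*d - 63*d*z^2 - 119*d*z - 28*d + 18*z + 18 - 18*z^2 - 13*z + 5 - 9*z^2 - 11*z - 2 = -168*d^3 + d^2*(82 - 294*z) + d*(-63*z^2 - 140*z + 115) - 27*z^2 - 6*z + 21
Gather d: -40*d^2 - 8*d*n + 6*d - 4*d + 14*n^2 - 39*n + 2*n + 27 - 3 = -40*d^2 + d*(2 - 8*n) + 14*n^2 - 37*n + 24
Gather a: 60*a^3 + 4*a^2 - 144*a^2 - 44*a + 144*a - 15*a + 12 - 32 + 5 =60*a^3 - 140*a^2 + 85*a - 15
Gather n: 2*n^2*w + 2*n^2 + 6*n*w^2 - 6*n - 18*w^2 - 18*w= n^2*(2*w + 2) + n*(6*w^2 - 6) - 18*w^2 - 18*w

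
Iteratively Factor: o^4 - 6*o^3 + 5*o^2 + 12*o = (o)*(o^3 - 6*o^2 + 5*o + 12) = o*(o - 3)*(o^2 - 3*o - 4) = o*(o - 4)*(o - 3)*(o + 1)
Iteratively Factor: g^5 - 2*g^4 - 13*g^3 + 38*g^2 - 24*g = (g - 3)*(g^4 + g^3 - 10*g^2 + 8*g) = (g - 3)*(g - 2)*(g^3 + 3*g^2 - 4*g) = (g - 3)*(g - 2)*(g - 1)*(g^2 + 4*g) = (g - 3)*(g - 2)*(g - 1)*(g + 4)*(g)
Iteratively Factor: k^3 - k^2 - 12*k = (k + 3)*(k^2 - 4*k) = (k - 4)*(k + 3)*(k)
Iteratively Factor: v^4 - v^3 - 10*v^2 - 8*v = (v + 1)*(v^3 - 2*v^2 - 8*v) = (v + 1)*(v + 2)*(v^2 - 4*v) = (v - 4)*(v + 1)*(v + 2)*(v)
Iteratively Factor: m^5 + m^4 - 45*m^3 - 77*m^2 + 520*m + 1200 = (m - 5)*(m^4 + 6*m^3 - 15*m^2 - 152*m - 240) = (m - 5)^2*(m^3 + 11*m^2 + 40*m + 48) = (m - 5)^2*(m + 4)*(m^2 + 7*m + 12) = (m - 5)^2*(m + 4)^2*(m + 3)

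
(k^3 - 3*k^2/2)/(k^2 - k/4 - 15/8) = 4*k^2/(4*k + 5)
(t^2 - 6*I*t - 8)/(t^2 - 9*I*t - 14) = (t - 4*I)/(t - 7*I)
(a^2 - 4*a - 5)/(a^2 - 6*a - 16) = (-a^2 + 4*a + 5)/(-a^2 + 6*a + 16)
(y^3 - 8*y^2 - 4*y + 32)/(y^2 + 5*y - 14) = (y^2 - 6*y - 16)/(y + 7)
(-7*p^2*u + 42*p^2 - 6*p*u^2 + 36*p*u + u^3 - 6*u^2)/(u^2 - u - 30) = (-7*p^2 - 6*p*u + u^2)/(u + 5)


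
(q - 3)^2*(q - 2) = q^3 - 8*q^2 + 21*q - 18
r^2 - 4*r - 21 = (r - 7)*(r + 3)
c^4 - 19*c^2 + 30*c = c*(c - 3)*(c - 2)*(c + 5)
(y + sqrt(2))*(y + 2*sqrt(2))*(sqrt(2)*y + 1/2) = sqrt(2)*y^3 + 13*y^2/2 + 11*sqrt(2)*y/2 + 2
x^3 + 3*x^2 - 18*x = x*(x - 3)*(x + 6)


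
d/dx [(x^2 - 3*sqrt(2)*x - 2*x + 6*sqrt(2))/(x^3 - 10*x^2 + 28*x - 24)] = (-x^2 + 6*sqrt(2)*x - 24*sqrt(2) + 12)/(x^4 - 16*x^3 + 88*x^2 - 192*x + 144)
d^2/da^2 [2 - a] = 0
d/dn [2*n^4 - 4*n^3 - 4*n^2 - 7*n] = 8*n^3 - 12*n^2 - 8*n - 7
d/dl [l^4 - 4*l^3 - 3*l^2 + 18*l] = 4*l^3 - 12*l^2 - 6*l + 18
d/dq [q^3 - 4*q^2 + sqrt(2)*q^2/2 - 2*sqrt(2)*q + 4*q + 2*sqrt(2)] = 3*q^2 - 8*q + sqrt(2)*q - 2*sqrt(2) + 4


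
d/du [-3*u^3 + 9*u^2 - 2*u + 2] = -9*u^2 + 18*u - 2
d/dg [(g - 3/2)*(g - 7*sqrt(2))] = 2*g - 7*sqrt(2) - 3/2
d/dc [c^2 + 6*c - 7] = 2*c + 6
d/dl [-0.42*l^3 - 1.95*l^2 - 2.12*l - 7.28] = -1.26*l^2 - 3.9*l - 2.12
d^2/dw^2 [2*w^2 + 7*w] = 4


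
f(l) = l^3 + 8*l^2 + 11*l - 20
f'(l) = 3*l^2 + 16*l + 11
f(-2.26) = -15.54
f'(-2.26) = -9.84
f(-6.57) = -30.54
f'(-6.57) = 35.37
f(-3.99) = -0.05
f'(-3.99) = -5.08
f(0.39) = -14.43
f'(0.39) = 17.70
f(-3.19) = -6.14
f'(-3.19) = -9.51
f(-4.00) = 0.00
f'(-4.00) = -5.00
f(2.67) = 85.44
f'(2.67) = 75.11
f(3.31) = 140.32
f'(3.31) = 96.83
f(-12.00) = -728.00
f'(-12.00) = 251.00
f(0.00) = -20.00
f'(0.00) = 11.00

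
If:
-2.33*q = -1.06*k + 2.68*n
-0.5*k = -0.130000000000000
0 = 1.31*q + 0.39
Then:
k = 0.26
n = 0.36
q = -0.30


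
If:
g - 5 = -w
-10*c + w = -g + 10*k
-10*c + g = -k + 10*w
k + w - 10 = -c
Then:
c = -9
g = -9/2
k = 19/2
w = 19/2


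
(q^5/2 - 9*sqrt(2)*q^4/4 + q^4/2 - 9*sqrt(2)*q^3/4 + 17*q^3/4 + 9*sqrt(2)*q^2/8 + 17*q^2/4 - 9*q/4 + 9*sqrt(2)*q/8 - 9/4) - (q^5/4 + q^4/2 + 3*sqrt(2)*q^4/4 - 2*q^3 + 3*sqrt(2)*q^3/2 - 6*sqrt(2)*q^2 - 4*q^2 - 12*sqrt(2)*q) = q^5/4 - 3*sqrt(2)*q^4 - 15*sqrt(2)*q^3/4 + 25*q^3/4 + 33*q^2/4 + 57*sqrt(2)*q^2/8 - 9*q/4 + 105*sqrt(2)*q/8 - 9/4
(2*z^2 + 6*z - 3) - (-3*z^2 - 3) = 5*z^2 + 6*z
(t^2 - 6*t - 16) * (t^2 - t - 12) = t^4 - 7*t^3 - 22*t^2 + 88*t + 192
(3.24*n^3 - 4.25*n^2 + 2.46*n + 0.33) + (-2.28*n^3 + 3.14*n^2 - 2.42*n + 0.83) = 0.96*n^3 - 1.11*n^2 + 0.04*n + 1.16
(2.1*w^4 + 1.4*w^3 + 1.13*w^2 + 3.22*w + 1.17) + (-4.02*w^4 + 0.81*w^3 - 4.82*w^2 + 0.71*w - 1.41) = -1.92*w^4 + 2.21*w^3 - 3.69*w^2 + 3.93*w - 0.24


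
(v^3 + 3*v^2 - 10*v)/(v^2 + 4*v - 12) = v*(v + 5)/(v + 6)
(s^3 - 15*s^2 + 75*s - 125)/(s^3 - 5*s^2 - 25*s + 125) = (s - 5)/(s + 5)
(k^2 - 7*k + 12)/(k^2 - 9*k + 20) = (k - 3)/(k - 5)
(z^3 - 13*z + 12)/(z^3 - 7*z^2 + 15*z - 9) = (z + 4)/(z - 3)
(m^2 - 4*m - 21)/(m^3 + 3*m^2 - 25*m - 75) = (m - 7)/(m^2 - 25)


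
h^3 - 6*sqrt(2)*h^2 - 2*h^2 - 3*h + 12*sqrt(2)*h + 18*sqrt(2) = (h - 3)*(h + 1)*(h - 6*sqrt(2))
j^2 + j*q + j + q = (j + 1)*(j + q)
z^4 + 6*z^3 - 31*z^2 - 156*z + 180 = (z - 5)*(z - 1)*(z + 6)^2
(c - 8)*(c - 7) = c^2 - 15*c + 56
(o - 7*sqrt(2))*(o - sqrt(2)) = o^2 - 8*sqrt(2)*o + 14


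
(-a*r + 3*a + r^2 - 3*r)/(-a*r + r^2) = (r - 3)/r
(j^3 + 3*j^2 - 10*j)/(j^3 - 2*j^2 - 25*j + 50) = j/(j - 5)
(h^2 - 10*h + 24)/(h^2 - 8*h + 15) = (h^2 - 10*h + 24)/(h^2 - 8*h + 15)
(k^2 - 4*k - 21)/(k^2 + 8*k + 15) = (k - 7)/(k + 5)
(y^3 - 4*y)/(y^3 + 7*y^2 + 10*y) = (y - 2)/(y + 5)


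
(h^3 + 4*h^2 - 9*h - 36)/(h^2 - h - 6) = (h^2 + 7*h + 12)/(h + 2)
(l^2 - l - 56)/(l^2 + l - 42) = (l - 8)/(l - 6)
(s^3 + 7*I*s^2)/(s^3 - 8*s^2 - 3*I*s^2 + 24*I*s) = s*(s + 7*I)/(s^2 - 8*s - 3*I*s + 24*I)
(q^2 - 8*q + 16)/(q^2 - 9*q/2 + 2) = 2*(q - 4)/(2*q - 1)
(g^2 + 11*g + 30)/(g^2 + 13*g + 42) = (g + 5)/(g + 7)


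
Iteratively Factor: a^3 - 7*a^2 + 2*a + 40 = (a - 4)*(a^2 - 3*a - 10) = (a - 4)*(a + 2)*(a - 5)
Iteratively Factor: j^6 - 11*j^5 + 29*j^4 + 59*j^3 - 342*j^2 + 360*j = (j - 3)*(j^5 - 8*j^4 + 5*j^3 + 74*j^2 - 120*j) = (j - 5)*(j - 3)*(j^4 - 3*j^3 - 10*j^2 + 24*j) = (j - 5)*(j - 4)*(j - 3)*(j^3 + j^2 - 6*j) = (j - 5)*(j - 4)*(j - 3)*(j - 2)*(j^2 + 3*j) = j*(j - 5)*(j - 4)*(j - 3)*(j - 2)*(j + 3)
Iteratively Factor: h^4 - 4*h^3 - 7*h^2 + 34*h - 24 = (h - 2)*(h^3 - 2*h^2 - 11*h + 12) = (h - 2)*(h + 3)*(h^2 - 5*h + 4) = (h - 2)*(h - 1)*(h + 3)*(h - 4)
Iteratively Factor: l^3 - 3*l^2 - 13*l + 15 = (l - 1)*(l^2 - 2*l - 15) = (l - 1)*(l + 3)*(l - 5)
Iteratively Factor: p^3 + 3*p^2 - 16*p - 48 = (p - 4)*(p^2 + 7*p + 12) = (p - 4)*(p + 4)*(p + 3)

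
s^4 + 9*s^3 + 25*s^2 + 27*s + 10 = (s + 1)^2*(s + 2)*(s + 5)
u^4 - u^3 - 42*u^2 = u^2*(u - 7)*(u + 6)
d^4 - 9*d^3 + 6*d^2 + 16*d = d*(d - 8)*(d - 2)*(d + 1)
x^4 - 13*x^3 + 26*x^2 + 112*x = x*(x - 8)*(x - 7)*(x + 2)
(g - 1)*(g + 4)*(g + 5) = g^3 + 8*g^2 + 11*g - 20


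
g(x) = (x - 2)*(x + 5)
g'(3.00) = 9.00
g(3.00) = 8.00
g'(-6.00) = -9.00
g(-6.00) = 8.00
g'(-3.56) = -4.12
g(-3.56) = -8.01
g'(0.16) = 3.32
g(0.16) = -9.49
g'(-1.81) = -0.62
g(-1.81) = -12.15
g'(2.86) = 8.72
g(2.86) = 6.76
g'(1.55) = 6.10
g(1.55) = -2.95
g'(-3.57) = -4.14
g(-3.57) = -7.97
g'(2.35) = 7.70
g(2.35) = 2.57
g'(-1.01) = 0.98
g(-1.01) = -12.01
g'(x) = 2*x + 3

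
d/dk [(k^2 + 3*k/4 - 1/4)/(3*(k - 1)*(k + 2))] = (k^2 - 14*k - 5)/(12*(k^4 + 2*k^3 - 3*k^2 - 4*k + 4))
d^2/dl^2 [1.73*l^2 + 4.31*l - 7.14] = 3.46000000000000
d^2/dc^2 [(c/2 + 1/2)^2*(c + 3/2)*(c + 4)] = 3*c^2 + 45*c/4 + 9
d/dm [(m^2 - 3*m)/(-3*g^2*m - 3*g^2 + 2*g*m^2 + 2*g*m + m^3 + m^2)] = (-m*(m - 3)*(-3*g^2 + 4*g*m + 2*g + 3*m^2 + 2*m) + (2*m - 3)*(-3*g^2*m - 3*g^2 + 2*g*m^2 + 2*g*m + m^3 + m^2))/(-3*g^2*m - 3*g^2 + 2*g*m^2 + 2*g*m + m^3 + m^2)^2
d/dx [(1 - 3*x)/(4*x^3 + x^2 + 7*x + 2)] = (-12*x^3 - 3*x^2 - 21*x + (3*x - 1)*(12*x^2 + 2*x + 7) - 6)/(4*x^3 + x^2 + 7*x + 2)^2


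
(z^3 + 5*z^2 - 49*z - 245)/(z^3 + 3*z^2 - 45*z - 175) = (z + 7)/(z + 5)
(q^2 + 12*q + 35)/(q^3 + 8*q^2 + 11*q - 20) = (q + 7)/(q^2 + 3*q - 4)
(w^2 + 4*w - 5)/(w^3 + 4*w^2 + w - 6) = (w + 5)/(w^2 + 5*w + 6)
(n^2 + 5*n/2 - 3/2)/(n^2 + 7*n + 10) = (2*n^2 + 5*n - 3)/(2*(n^2 + 7*n + 10))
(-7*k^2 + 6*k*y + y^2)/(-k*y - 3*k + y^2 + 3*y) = (7*k + y)/(y + 3)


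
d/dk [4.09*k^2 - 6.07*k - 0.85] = 8.18*k - 6.07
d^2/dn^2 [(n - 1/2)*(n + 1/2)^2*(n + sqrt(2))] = 12*n^2 + 3*n + 6*sqrt(2)*n - 1/2 + sqrt(2)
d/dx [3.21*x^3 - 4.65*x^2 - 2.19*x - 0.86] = 9.63*x^2 - 9.3*x - 2.19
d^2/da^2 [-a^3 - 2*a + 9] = -6*a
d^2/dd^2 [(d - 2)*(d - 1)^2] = 6*d - 8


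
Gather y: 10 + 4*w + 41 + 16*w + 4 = 20*w + 55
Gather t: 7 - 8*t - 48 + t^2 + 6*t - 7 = t^2 - 2*t - 48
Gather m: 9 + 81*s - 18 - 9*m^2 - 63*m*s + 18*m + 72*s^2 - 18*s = -9*m^2 + m*(18 - 63*s) + 72*s^2 + 63*s - 9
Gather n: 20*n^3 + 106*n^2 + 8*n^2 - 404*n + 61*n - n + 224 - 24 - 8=20*n^3 + 114*n^2 - 344*n + 192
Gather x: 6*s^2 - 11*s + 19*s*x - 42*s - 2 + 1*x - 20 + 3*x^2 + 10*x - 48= 6*s^2 - 53*s + 3*x^2 + x*(19*s + 11) - 70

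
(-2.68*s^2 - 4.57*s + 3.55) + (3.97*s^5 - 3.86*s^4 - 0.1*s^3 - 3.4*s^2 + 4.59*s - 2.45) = 3.97*s^5 - 3.86*s^4 - 0.1*s^3 - 6.08*s^2 + 0.0199999999999996*s + 1.1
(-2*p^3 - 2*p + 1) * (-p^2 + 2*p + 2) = 2*p^5 - 4*p^4 - 2*p^3 - 5*p^2 - 2*p + 2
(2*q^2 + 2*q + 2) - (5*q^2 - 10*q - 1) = -3*q^2 + 12*q + 3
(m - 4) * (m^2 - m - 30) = m^3 - 5*m^2 - 26*m + 120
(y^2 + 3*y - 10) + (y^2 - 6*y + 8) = 2*y^2 - 3*y - 2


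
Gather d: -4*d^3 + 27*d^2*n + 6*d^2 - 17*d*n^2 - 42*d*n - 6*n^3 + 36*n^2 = -4*d^3 + d^2*(27*n + 6) + d*(-17*n^2 - 42*n) - 6*n^3 + 36*n^2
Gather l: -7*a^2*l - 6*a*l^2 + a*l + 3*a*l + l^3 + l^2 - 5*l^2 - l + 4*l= l^3 + l^2*(-6*a - 4) + l*(-7*a^2 + 4*a + 3)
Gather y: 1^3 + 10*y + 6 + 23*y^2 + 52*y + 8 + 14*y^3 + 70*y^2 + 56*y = 14*y^3 + 93*y^2 + 118*y + 15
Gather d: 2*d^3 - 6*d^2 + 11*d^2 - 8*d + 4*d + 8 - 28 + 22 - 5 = 2*d^3 + 5*d^2 - 4*d - 3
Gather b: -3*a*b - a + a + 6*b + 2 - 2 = b*(6 - 3*a)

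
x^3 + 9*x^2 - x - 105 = (x - 3)*(x + 5)*(x + 7)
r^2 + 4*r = r*(r + 4)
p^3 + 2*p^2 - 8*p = p*(p - 2)*(p + 4)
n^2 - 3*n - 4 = (n - 4)*(n + 1)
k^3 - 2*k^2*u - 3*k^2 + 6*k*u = k*(k - 3)*(k - 2*u)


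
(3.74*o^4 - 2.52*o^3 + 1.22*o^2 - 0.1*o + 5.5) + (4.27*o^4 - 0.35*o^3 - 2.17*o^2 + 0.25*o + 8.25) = 8.01*o^4 - 2.87*o^3 - 0.95*o^2 + 0.15*o + 13.75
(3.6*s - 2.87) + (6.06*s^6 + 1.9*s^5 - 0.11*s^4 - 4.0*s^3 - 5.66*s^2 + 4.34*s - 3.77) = 6.06*s^6 + 1.9*s^5 - 0.11*s^4 - 4.0*s^3 - 5.66*s^2 + 7.94*s - 6.64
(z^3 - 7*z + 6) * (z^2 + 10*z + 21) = z^5 + 10*z^4 + 14*z^3 - 64*z^2 - 87*z + 126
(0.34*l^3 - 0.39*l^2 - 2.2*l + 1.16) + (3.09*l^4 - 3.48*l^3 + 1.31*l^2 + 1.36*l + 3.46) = 3.09*l^4 - 3.14*l^3 + 0.92*l^2 - 0.84*l + 4.62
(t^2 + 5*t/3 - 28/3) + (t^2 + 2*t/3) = 2*t^2 + 7*t/3 - 28/3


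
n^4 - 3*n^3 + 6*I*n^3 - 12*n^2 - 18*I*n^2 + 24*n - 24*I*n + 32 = (n - 4)*(n + 1)*(n + 2*I)*(n + 4*I)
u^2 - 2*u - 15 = (u - 5)*(u + 3)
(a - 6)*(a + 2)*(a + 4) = a^3 - 28*a - 48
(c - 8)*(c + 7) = c^2 - c - 56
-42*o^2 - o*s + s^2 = (-7*o + s)*(6*o + s)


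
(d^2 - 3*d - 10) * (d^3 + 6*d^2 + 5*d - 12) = d^5 + 3*d^4 - 23*d^3 - 87*d^2 - 14*d + 120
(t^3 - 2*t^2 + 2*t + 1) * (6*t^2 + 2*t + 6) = 6*t^5 - 10*t^4 + 14*t^3 - 2*t^2 + 14*t + 6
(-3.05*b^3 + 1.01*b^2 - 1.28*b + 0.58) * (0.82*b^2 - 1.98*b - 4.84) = -2.501*b^5 + 6.8672*b^4 + 11.7126*b^3 - 1.8784*b^2 + 5.0468*b - 2.8072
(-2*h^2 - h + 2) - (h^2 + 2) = -3*h^2 - h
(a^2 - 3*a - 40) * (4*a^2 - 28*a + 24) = 4*a^4 - 40*a^3 - 52*a^2 + 1048*a - 960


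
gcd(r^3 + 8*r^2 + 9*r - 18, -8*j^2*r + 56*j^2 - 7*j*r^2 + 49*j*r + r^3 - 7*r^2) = 1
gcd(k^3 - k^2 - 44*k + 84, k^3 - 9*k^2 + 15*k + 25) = 1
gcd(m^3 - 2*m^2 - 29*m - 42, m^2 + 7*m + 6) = 1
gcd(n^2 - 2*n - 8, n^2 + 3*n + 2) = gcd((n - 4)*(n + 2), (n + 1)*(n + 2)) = n + 2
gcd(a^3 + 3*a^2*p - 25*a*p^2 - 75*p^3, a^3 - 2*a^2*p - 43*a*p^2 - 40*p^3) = a + 5*p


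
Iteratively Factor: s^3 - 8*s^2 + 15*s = (s - 5)*(s^2 - 3*s) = s*(s - 5)*(s - 3)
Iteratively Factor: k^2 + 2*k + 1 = (k + 1)*(k + 1)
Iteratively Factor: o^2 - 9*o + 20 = (o - 5)*(o - 4)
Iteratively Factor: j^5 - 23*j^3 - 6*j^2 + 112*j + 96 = (j + 1)*(j^4 - j^3 - 22*j^2 + 16*j + 96) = (j + 1)*(j + 4)*(j^3 - 5*j^2 - 2*j + 24) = (j + 1)*(j + 2)*(j + 4)*(j^2 - 7*j + 12) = (j - 3)*(j + 1)*(j + 2)*(j + 4)*(j - 4)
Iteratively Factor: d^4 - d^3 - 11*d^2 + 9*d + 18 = (d - 3)*(d^3 + 2*d^2 - 5*d - 6) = (d - 3)*(d + 1)*(d^2 + d - 6) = (d - 3)*(d + 1)*(d + 3)*(d - 2)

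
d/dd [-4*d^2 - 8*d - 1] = -8*d - 8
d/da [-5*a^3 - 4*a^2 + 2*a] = -15*a^2 - 8*a + 2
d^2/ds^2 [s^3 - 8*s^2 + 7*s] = 6*s - 16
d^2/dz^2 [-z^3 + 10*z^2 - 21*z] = 20 - 6*z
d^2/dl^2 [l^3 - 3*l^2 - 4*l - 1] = 6*l - 6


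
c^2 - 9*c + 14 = (c - 7)*(c - 2)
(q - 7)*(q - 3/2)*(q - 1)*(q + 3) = q^4 - 13*q^3/2 - 19*q^2/2 + 93*q/2 - 63/2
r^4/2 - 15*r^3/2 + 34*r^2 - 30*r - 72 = (r/2 + 1/2)*(r - 6)^2*(r - 4)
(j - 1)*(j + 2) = j^2 + j - 2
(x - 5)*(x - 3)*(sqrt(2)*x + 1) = sqrt(2)*x^3 - 8*sqrt(2)*x^2 + x^2 - 8*x + 15*sqrt(2)*x + 15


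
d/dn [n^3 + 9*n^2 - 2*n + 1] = 3*n^2 + 18*n - 2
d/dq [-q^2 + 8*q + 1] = 8 - 2*q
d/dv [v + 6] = 1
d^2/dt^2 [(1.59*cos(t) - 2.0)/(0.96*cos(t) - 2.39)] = (1.804896*sin(t)^2 - 4.493439*cos(t) + 1.804896)/(0.884736*cos(t)^3 - 6.607872*cos(t)^2 + 16.450848*cos(t) - 13.651919)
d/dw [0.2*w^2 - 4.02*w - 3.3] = 0.4*w - 4.02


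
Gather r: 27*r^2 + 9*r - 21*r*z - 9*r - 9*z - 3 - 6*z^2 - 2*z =27*r^2 - 21*r*z - 6*z^2 - 11*z - 3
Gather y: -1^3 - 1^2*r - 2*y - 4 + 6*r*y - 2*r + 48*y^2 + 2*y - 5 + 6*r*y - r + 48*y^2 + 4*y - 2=-4*r + 96*y^2 + y*(12*r + 4) - 12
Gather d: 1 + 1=2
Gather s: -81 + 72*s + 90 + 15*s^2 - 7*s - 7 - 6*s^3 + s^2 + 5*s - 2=-6*s^3 + 16*s^2 + 70*s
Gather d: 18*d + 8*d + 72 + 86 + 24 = 26*d + 182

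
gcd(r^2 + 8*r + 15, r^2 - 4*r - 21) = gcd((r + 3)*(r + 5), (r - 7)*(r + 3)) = r + 3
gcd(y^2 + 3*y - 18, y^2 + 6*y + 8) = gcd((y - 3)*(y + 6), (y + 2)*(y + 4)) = 1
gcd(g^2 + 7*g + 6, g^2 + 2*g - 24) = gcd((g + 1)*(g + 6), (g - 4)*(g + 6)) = g + 6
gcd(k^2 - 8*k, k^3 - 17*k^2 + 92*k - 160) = k - 8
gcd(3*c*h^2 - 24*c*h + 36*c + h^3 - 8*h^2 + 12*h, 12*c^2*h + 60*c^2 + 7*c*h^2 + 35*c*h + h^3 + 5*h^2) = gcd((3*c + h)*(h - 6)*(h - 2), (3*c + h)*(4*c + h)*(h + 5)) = 3*c + h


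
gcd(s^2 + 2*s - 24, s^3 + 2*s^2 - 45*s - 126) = s + 6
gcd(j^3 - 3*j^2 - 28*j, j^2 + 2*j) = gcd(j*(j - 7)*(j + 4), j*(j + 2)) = j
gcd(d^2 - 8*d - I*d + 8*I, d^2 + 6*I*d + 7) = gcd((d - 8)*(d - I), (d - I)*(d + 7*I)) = d - I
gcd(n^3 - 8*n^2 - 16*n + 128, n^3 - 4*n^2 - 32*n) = n^2 - 4*n - 32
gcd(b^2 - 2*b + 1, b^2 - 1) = b - 1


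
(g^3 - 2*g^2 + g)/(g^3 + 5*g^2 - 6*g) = (g - 1)/(g + 6)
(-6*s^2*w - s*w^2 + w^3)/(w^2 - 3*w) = (-6*s^2 - s*w + w^2)/(w - 3)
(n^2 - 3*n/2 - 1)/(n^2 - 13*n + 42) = (n^2 - 3*n/2 - 1)/(n^2 - 13*n + 42)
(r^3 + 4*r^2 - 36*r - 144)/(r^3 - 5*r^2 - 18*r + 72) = (r + 6)/(r - 3)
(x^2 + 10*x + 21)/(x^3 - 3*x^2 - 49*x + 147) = (x + 3)/(x^2 - 10*x + 21)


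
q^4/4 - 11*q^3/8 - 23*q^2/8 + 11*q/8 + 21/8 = (q/4 + 1/4)*(q - 7)*(q - 1)*(q + 3/2)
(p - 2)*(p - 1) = p^2 - 3*p + 2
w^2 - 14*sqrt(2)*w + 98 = (w - 7*sqrt(2))^2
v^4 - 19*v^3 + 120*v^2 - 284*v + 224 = (v - 8)*(v - 7)*(v - 2)^2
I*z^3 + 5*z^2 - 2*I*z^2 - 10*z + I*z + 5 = (z - 1)*(z - 5*I)*(I*z - I)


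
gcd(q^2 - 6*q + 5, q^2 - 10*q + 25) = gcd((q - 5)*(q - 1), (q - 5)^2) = q - 5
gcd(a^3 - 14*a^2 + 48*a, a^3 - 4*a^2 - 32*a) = a^2 - 8*a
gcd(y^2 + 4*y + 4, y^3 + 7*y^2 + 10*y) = y + 2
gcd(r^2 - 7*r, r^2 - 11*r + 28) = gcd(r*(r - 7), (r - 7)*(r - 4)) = r - 7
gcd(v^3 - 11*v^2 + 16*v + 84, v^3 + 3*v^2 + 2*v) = v + 2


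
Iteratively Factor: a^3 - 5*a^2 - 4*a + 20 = (a + 2)*(a^2 - 7*a + 10) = (a - 5)*(a + 2)*(a - 2)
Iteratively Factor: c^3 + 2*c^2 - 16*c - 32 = (c + 4)*(c^2 - 2*c - 8) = (c + 2)*(c + 4)*(c - 4)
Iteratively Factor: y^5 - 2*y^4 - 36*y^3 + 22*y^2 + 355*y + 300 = (y + 4)*(y^4 - 6*y^3 - 12*y^2 + 70*y + 75) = (y + 3)*(y + 4)*(y^3 - 9*y^2 + 15*y + 25) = (y + 1)*(y + 3)*(y + 4)*(y^2 - 10*y + 25) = (y - 5)*(y + 1)*(y + 3)*(y + 4)*(y - 5)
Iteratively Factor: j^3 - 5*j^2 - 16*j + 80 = (j + 4)*(j^2 - 9*j + 20) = (j - 4)*(j + 4)*(j - 5)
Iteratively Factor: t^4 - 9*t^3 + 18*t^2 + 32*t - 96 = (t + 2)*(t^3 - 11*t^2 + 40*t - 48) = (t - 3)*(t + 2)*(t^2 - 8*t + 16) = (t - 4)*(t - 3)*(t + 2)*(t - 4)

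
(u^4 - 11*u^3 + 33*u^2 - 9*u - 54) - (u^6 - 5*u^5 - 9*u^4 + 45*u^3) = -u^6 + 5*u^5 + 10*u^4 - 56*u^3 + 33*u^2 - 9*u - 54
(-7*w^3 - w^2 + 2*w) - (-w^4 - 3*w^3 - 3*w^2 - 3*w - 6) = w^4 - 4*w^3 + 2*w^2 + 5*w + 6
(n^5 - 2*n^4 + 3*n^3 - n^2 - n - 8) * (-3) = -3*n^5 + 6*n^4 - 9*n^3 + 3*n^2 + 3*n + 24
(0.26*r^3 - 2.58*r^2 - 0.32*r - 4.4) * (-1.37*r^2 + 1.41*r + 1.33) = -0.3562*r^5 + 3.9012*r^4 - 2.8536*r^3 + 2.1454*r^2 - 6.6296*r - 5.852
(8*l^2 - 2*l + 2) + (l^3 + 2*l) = l^3 + 8*l^2 + 2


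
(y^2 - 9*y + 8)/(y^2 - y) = (y - 8)/y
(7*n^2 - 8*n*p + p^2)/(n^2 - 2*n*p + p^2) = (-7*n + p)/(-n + p)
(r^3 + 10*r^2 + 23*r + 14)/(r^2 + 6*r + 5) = (r^2 + 9*r + 14)/(r + 5)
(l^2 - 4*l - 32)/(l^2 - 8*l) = (l + 4)/l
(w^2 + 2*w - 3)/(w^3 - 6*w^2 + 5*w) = (w + 3)/(w*(w - 5))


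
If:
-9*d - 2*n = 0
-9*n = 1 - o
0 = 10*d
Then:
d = 0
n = 0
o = 1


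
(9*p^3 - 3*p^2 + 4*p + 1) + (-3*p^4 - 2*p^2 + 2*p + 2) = -3*p^4 + 9*p^3 - 5*p^2 + 6*p + 3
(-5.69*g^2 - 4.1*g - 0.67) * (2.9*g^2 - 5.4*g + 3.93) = -16.501*g^4 + 18.836*g^3 - 2.1647*g^2 - 12.495*g - 2.6331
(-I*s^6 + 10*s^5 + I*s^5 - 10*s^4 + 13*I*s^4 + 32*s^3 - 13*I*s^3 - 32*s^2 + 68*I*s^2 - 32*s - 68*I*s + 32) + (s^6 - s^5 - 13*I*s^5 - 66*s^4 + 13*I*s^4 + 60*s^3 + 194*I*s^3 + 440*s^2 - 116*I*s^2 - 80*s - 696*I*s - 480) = s^6 - I*s^6 + 9*s^5 - 12*I*s^5 - 76*s^4 + 26*I*s^4 + 92*s^3 + 181*I*s^3 + 408*s^2 - 48*I*s^2 - 112*s - 764*I*s - 448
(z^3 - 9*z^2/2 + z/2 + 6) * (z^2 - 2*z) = z^5 - 13*z^4/2 + 19*z^3/2 + 5*z^2 - 12*z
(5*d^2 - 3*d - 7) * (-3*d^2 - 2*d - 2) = -15*d^4 - d^3 + 17*d^2 + 20*d + 14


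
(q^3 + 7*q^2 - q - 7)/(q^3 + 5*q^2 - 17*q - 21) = (q - 1)/(q - 3)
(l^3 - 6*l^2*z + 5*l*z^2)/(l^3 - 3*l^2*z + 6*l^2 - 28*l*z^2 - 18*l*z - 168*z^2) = l*(-l^2 + 6*l*z - 5*z^2)/(-l^3 + 3*l^2*z - 6*l^2 + 28*l*z^2 + 18*l*z + 168*z^2)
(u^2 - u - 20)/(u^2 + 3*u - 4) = (u - 5)/(u - 1)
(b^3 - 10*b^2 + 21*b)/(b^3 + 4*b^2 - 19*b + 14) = b*(b^2 - 10*b + 21)/(b^3 + 4*b^2 - 19*b + 14)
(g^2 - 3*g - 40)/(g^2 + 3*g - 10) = (g - 8)/(g - 2)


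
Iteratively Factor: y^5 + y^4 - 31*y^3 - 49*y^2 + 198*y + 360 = (y + 2)*(y^4 - y^3 - 29*y^2 + 9*y + 180) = (y + 2)*(y + 4)*(y^3 - 5*y^2 - 9*y + 45) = (y + 2)*(y + 3)*(y + 4)*(y^2 - 8*y + 15) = (y - 3)*(y + 2)*(y + 3)*(y + 4)*(y - 5)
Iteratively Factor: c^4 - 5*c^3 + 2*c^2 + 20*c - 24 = (c - 3)*(c^3 - 2*c^2 - 4*c + 8) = (c - 3)*(c - 2)*(c^2 - 4) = (c - 3)*(c - 2)*(c + 2)*(c - 2)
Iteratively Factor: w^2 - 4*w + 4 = (w - 2)*(w - 2)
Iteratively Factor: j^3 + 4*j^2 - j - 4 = (j - 1)*(j^2 + 5*j + 4) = (j - 1)*(j + 1)*(j + 4)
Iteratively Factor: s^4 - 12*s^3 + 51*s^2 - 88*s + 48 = (s - 1)*(s^3 - 11*s^2 + 40*s - 48) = (s - 4)*(s - 1)*(s^2 - 7*s + 12) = (s - 4)^2*(s - 1)*(s - 3)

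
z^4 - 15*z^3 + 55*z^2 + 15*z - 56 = (z - 8)*(z - 7)*(z - 1)*(z + 1)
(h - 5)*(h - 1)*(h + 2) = h^3 - 4*h^2 - 7*h + 10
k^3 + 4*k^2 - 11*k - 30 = (k - 3)*(k + 2)*(k + 5)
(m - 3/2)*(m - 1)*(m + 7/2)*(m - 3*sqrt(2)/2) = m^4 - 3*sqrt(2)*m^3/2 + m^3 - 29*m^2/4 - 3*sqrt(2)*m^2/2 + 21*m/4 + 87*sqrt(2)*m/8 - 63*sqrt(2)/8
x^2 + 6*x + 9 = (x + 3)^2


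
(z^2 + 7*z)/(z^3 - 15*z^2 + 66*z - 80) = z*(z + 7)/(z^3 - 15*z^2 + 66*z - 80)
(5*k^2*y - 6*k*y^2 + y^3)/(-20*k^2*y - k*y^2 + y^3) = (-k + y)/(4*k + y)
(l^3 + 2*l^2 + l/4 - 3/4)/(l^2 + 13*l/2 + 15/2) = (2*l^2 + l - 1)/(2*(l + 5))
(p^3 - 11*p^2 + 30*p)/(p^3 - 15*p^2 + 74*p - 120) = p/(p - 4)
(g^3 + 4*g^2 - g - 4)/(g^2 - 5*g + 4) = (g^2 + 5*g + 4)/(g - 4)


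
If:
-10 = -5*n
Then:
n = 2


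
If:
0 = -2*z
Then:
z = 0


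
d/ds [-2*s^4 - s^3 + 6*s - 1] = -8*s^3 - 3*s^2 + 6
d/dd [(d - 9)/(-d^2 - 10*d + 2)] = (-d^2 - 10*d + 2*(d - 9)*(d + 5) + 2)/(d^2 + 10*d - 2)^2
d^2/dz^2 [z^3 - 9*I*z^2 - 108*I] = 6*z - 18*I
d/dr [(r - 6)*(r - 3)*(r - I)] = 3*r^2 - 2*r*(9 + I) + 18 + 9*I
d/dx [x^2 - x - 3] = 2*x - 1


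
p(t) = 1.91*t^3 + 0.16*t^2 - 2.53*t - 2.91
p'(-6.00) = 201.83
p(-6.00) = -394.53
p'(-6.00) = 201.83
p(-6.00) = -394.53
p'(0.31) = -1.88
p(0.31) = -3.62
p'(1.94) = 19.66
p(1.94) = 6.73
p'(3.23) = 58.28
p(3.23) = 54.95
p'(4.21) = 100.38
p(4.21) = 131.80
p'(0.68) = 0.34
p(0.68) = -3.96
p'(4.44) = 111.85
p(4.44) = 156.19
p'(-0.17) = -2.42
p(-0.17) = -2.48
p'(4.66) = 123.39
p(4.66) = 182.06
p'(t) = 5.73*t^2 + 0.32*t - 2.53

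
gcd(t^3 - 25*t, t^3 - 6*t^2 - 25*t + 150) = t^2 - 25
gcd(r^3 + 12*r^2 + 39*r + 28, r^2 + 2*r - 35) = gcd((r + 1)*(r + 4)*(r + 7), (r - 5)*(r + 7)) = r + 7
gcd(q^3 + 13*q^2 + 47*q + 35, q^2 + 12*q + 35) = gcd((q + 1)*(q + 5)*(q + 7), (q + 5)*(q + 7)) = q^2 + 12*q + 35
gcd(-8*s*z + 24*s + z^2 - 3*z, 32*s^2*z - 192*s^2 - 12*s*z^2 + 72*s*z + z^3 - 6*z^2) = -8*s + z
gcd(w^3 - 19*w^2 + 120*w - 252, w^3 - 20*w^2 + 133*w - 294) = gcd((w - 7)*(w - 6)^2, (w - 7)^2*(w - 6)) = w^2 - 13*w + 42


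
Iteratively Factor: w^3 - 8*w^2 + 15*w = (w - 5)*(w^2 - 3*w) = w*(w - 5)*(w - 3)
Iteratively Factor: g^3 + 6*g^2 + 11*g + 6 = (g + 1)*(g^2 + 5*g + 6) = (g + 1)*(g + 3)*(g + 2)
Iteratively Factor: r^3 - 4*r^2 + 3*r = (r)*(r^2 - 4*r + 3) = r*(r - 1)*(r - 3)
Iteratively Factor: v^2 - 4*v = (v - 4)*(v)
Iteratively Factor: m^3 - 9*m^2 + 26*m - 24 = (m - 2)*(m^2 - 7*m + 12) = (m - 3)*(m - 2)*(m - 4)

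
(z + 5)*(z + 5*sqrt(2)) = z^2 + 5*z + 5*sqrt(2)*z + 25*sqrt(2)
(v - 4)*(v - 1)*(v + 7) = v^3 + 2*v^2 - 31*v + 28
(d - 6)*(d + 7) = d^2 + d - 42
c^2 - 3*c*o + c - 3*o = (c + 1)*(c - 3*o)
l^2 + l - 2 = (l - 1)*(l + 2)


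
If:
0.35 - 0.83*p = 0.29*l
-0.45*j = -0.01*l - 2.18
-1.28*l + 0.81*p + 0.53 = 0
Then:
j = 4.86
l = 0.56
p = 0.23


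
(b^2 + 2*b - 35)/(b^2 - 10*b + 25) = (b + 7)/(b - 5)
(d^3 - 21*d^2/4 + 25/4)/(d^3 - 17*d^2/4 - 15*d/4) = (4*d^2 - d - 5)/(d*(4*d + 3))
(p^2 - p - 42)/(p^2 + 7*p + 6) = (p - 7)/(p + 1)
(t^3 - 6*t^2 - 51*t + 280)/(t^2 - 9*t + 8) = (t^2 + 2*t - 35)/(t - 1)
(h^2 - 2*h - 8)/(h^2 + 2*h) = (h - 4)/h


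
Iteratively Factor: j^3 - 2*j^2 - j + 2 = (j + 1)*(j^2 - 3*j + 2) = (j - 2)*(j + 1)*(j - 1)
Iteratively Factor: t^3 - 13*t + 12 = (t - 1)*(t^2 + t - 12) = (t - 1)*(t + 4)*(t - 3)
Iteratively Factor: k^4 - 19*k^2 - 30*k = (k)*(k^3 - 19*k - 30) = k*(k - 5)*(k^2 + 5*k + 6) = k*(k - 5)*(k + 2)*(k + 3)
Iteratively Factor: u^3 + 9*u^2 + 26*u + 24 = (u + 3)*(u^2 + 6*u + 8) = (u + 2)*(u + 3)*(u + 4)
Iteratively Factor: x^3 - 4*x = (x)*(x^2 - 4) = x*(x + 2)*(x - 2)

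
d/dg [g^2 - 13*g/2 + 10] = 2*g - 13/2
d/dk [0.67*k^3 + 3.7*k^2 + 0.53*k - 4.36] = 2.01*k^2 + 7.4*k + 0.53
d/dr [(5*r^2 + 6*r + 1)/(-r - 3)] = (-5*r^2 - 30*r - 17)/(r^2 + 6*r + 9)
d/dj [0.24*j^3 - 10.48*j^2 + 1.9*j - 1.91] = 0.72*j^2 - 20.96*j + 1.9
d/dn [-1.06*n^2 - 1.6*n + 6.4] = -2.12*n - 1.6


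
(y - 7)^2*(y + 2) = y^3 - 12*y^2 + 21*y + 98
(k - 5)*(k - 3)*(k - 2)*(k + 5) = k^4 - 5*k^3 - 19*k^2 + 125*k - 150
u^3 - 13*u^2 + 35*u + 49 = (u - 7)^2*(u + 1)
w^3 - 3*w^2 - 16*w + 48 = (w - 4)*(w - 3)*(w + 4)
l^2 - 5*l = l*(l - 5)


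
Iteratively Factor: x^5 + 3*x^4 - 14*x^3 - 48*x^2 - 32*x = (x + 4)*(x^4 - x^3 - 10*x^2 - 8*x) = (x - 4)*(x + 4)*(x^3 + 3*x^2 + 2*x) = x*(x - 4)*(x + 4)*(x^2 + 3*x + 2) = x*(x - 4)*(x + 1)*(x + 4)*(x + 2)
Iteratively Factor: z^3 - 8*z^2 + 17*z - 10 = (z - 5)*(z^2 - 3*z + 2) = (z - 5)*(z - 1)*(z - 2)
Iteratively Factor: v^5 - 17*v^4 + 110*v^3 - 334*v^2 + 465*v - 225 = (v - 3)*(v^4 - 14*v^3 + 68*v^2 - 130*v + 75) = (v - 5)*(v - 3)*(v^3 - 9*v^2 + 23*v - 15) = (v - 5)^2*(v - 3)*(v^2 - 4*v + 3) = (v - 5)^2*(v - 3)*(v - 1)*(v - 3)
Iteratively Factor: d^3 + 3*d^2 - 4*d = (d)*(d^2 + 3*d - 4) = d*(d - 1)*(d + 4)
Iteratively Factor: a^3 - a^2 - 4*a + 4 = (a - 2)*(a^2 + a - 2) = (a - 2)*(a - 1)*(a + 2)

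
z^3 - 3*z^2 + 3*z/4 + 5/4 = (z - 5/2)*(z - 1)*(z + 1/2)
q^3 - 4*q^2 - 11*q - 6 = (q - 6)*(q + 1)^2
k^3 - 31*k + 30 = (k - 5)*(k - 1)*(k + 6)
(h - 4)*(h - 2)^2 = h^3 - 8*h^2 + 20*h - 16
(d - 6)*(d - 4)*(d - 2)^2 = d^4 - 14*d^3 + 68*d^2 - 136*d + 96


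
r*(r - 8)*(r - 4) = r^3 - 12*r^2 + 32*r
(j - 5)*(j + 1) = j^2 - 4*j - 5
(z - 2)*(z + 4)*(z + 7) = z^3 + 9*z^2 + 6*z - 56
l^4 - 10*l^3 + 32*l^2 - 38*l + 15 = (l - 5)*(l - 3)*(l - 1)^2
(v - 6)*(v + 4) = v^2 - 2*v - 24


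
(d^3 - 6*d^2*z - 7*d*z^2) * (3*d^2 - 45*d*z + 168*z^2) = 3*d^5 - 63*d^4*z + 417*d^3*z^2 - 693*d^2*z^3 - 1176*d*z^4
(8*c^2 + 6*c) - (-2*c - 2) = 8*c^2 + 8*c + 2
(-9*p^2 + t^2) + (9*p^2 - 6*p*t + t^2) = -6*p*t + 2*t^2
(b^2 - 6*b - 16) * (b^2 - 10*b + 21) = b^4 - 16*b^3 + 65*b^2 + 34*b - 336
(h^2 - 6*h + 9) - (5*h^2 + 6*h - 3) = -4*h^2 - 12*h + 12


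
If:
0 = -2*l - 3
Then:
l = -3/2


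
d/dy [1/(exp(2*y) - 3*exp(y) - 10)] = (3 - 2*exp(y))*exp(y)/(-exp(2*y) + 3*exp(y) + 10)^2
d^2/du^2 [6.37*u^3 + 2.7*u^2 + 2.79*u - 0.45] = 38.22*u + 5.4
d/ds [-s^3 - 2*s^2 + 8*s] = -3*s^2 - 4*s + 8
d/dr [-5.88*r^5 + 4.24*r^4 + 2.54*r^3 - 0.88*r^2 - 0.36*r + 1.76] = -29.4*r^4 + 16.96*r^3 + 7.62*r^2 - 1.76*r - 0.36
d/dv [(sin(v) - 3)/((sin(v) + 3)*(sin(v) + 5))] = (6*sin(v) + cos(v)^2 + 38)*cos(v)/((sin(v) + 3)^2*(sin(v) + 5)^2)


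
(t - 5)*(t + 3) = t^2 - 2*t - 15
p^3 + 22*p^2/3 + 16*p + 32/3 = (p + 4/3)*(p + 2)*(p + 4)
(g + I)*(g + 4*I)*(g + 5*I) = g^3 + 10*I*g^2 - 29*g - 20*I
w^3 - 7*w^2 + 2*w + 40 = (w - 5)*(w - 4)*(w + 2)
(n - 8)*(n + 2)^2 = n^3 - 4*n^2 - 28*n - 32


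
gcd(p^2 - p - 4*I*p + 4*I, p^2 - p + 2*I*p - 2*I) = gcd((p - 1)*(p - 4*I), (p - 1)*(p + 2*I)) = p - 1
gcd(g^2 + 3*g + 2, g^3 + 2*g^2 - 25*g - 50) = g + 2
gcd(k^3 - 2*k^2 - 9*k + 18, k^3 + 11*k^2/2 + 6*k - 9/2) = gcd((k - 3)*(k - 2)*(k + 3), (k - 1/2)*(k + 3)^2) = k + 3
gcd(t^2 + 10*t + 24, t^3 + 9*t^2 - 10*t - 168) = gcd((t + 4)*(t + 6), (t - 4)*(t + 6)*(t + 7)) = t + 6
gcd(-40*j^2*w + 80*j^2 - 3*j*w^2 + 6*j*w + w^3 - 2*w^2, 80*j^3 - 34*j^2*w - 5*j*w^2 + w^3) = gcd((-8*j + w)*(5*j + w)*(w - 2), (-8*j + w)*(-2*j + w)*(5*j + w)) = -40*j^2 - 3*j*w + w^2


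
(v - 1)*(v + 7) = v^2 + 6*v - 7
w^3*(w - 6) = w^4 - 6*w^3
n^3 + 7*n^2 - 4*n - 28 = (n - 2)*(n + 2)*(n + 7)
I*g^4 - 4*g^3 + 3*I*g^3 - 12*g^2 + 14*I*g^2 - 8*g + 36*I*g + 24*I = (g + 2)*(g - 2*I)*(g + 6*I)*(I*g + I)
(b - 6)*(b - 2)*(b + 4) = b^3 - 4*b^2 - 20*b + 48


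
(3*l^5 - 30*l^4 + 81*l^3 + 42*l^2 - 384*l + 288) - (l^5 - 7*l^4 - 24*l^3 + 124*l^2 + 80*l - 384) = 2*l^5 - 23*l^4 + 105*l^3 - 82*l^2 - 464*l + 672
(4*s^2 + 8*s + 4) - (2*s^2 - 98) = 2*s^2 + 8*s + 102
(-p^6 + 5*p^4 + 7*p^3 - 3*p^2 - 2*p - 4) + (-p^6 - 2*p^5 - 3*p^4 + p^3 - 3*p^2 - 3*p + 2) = -2*p^6 - 2*p^5 + 2*p^4 + 8*p^3 - 6*p^2 - 5*p - 2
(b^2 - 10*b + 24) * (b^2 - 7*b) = b^4 - 17*b^3 + 94*b^2 - 168*b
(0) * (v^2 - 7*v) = 0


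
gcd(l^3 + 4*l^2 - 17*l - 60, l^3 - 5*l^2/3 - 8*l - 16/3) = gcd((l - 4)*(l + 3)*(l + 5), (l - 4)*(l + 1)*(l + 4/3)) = l - 4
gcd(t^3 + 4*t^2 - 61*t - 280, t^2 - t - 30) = t + 5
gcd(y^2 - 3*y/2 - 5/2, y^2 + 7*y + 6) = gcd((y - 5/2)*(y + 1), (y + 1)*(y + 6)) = y + 1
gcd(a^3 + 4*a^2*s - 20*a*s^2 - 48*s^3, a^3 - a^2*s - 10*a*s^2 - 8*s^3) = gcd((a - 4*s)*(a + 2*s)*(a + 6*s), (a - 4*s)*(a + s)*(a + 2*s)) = -a^2 + 2*a*s + 8*s^2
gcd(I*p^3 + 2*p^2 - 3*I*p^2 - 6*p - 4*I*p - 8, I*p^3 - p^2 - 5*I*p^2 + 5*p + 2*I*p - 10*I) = 1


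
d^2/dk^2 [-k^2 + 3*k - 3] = -2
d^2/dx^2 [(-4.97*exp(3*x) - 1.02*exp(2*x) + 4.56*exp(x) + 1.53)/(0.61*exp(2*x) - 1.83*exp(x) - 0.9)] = (-1.849337*exp(6*x) + 16.644033*exp(5*x) - 60.560922*exp(4*x) - 88.329708*exp(3*x) - 31.374297*exp(2*x) - 2.331423*exp(x) + 1.17369)*exp(x)/(0.226981*exp(6*x) - 2.042829*exp(5*x) + 5.123817*exp(4*x) - 0.100467*exp(3*x) - 7.55973*exp(2*x) - 4.4469*exp(x) - 0.729)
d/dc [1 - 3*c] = -3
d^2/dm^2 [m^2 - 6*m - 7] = 2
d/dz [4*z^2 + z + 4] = 8*z + 1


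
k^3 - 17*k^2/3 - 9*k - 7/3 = (k - 7)*(k + 1/3)*(k + 1)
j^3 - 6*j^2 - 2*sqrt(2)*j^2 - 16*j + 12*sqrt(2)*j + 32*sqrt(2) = (j - 8)*(j + 2)*(j - 2*sqrt(2))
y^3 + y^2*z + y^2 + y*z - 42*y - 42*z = (y - 6)*(y + 7)*(y + z)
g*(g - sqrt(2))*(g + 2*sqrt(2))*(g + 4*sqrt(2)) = g^4 + 5*sqrt(2)*g^3 + 4*g^2 - 16*sqrt(2)*g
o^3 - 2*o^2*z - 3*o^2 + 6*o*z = o*(o - 3)*(o - 2*z)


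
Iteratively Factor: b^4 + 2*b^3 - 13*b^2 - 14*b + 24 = (b + 4)*(b^3 - 2*b^2 - 5*b + 6) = (b - 1)*(b + 4)*(b^2 - b - 6) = (b - 1)*(b + 2)*(b + 4)*(b - 3)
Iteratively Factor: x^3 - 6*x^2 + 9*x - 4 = (x - 4)*(x^2 - 2*x + 1) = (x - 4)*(x - 1)*(x - 1)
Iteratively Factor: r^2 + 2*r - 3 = (r - 1)*(r + 3)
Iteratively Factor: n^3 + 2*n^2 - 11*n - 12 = (n + 4)*(n^2 - 2*n - 3) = (n - 3)*(n + 4)*(n + 1)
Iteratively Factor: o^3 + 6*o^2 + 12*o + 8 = (o + 2)*(o^2 + 4*o + 4) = (o + 2)^2*(o + 2)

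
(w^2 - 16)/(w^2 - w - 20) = (w - 4)/(w - 5)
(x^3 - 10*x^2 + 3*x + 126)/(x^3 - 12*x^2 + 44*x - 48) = (x^2 - 4*x - 21)/(x^2 - 6*x + 8)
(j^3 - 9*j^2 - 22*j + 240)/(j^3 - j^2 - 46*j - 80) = (j - 6)/(j + 2)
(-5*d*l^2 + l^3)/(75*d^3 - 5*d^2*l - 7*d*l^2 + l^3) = -l^2/(15*d^2 + 2*d*l - l^2)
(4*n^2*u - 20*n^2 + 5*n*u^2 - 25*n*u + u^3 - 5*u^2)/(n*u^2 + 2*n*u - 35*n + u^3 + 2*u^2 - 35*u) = (4*n + u)/(u + 7)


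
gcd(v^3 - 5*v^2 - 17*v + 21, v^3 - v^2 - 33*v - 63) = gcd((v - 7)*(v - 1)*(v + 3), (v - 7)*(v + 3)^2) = v^2 - 4*v - 21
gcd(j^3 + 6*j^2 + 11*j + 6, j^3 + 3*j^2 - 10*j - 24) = j + 2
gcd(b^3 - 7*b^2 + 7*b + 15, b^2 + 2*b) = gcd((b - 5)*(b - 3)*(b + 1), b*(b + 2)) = 1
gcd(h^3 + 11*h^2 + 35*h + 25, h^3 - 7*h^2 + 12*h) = 1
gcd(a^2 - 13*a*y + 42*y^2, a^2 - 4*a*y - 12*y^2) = -a + 6*y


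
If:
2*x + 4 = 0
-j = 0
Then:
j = 0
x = -2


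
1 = 1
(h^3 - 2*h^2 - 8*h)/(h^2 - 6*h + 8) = h*(h + 2)/(h - 2)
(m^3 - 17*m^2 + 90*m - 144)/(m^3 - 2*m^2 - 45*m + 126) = (m - 8)/(m + 7)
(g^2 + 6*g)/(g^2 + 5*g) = (g + 6)/(g + 5)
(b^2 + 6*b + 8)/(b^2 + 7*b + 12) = (b + 2)/(b + 3)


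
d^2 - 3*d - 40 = (d - 8)*(d + 5)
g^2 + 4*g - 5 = (g - 1)*(g + 5)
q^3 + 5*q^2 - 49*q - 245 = (q - 7)*(q + 5)*(q + 7)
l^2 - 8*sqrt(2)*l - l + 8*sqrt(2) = (l - 1)*(l - 8*sqrt(2))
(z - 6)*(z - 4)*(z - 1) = z^3 - 11*z^2 + 34*z - 24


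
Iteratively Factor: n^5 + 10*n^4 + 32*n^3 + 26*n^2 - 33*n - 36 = (n + 3)*(n^4 + 7*n^3 + 11*n^2 - 7*n - 12) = (n - 1)*(n + 3)*(n^3 + 8*n^2 + 19*n + 12) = (n - 1)*(n + 3)*(n + 4)*(n^2 + 4*n + 3) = (n - 1)*(n + 1)*(n + 3)*(n + 4)*(n + 3)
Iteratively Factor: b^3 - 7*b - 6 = (b - 3)*(b^2 + 3*b + 2) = (b - 3)*(b + 2)*(b + 1)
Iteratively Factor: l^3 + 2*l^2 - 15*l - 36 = (l - 4)*(l^2 + 6*l + 9) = (l - 4)*(l + 3)*(l + 3)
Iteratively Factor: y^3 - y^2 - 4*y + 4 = (y + 2)*(y^2 - 3*y + 2) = (y - 1)*(y + 2)*(y - 2)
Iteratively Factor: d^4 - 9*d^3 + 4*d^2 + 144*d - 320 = (d - 5)*(d^3 - 4*d^2 - 16*d + 64) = (d - 5)*(d - 4)*(d^2 - 16) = (d - 5)*(d - 4)*(d + 4)*(d - 4)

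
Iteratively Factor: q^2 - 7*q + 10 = (q - 2)*(q - 5)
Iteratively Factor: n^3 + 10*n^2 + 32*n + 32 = (n + 2)*(n^2 + 8*n + 16) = (n + 2)*(n + 4)*(n + 4)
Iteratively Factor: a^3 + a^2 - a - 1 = (a - 1)*(a^2 + 2*a + 1) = (a - 1)*(a + 1)*(a + 1)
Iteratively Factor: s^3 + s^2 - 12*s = (s)*(s^2 + s - 12) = s*(s + 4)*(s - 3)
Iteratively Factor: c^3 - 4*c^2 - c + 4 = (c + 1)*(c^2 - 5*c + 4) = (c - 4)*(c + 1)*(c - 1)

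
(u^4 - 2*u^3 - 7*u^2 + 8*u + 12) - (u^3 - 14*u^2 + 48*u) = u^4 - 3*u^3 + 7*u^2 - 40*u + 12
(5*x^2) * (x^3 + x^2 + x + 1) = 5*x^5 + 5*x^4 + 5*x^3 + 5*x^2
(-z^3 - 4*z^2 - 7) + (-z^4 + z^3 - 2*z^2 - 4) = -z^4 - 6*z^2 - 11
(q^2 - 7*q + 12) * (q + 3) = q^3 - 4*q^2 - 9*q + 36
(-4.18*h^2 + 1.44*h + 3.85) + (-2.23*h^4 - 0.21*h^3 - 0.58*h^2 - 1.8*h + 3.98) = -2.23*h^4 - 0.21*h^3 - 4.76*h^2 - 0.36*h + 7.83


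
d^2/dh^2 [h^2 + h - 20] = 2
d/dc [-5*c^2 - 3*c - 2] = -10*c - 3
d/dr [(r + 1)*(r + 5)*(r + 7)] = 3*r^2 + 26*r + 47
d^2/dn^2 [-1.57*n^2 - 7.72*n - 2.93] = -3.14000000000000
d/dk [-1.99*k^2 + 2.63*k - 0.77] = 2.63 - 3.98*k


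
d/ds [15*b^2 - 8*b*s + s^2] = -8*b + 2*s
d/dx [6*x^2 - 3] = 12*x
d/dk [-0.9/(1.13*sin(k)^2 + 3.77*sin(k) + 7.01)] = (2.034*sin(k) + 3.393)*cos(k)/(1.13*sin(k)^2 + 3.77*sin(k) + 7.01)^2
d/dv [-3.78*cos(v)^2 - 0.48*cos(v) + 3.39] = (7.56*cos(v) + 0.48)*sin(v)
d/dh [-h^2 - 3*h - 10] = -2*h - 3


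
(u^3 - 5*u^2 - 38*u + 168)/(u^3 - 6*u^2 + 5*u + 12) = (u^2 - u - 42)/(u^2 - 2*u - 3)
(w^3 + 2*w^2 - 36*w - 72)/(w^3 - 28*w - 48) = (w + 6)/(w + 4)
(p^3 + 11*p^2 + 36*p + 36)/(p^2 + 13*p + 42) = (p^2 + 5*p + 6)/(p + 7)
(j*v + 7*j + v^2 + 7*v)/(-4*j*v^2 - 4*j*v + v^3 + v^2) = (j*v + 7*j + v^2 + 7*v)/(v*(-4*j*v - 4*j + v^2 + v))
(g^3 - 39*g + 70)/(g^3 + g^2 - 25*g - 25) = (g^2 + 5*g - 14)/(g^2 + 6*g + 5)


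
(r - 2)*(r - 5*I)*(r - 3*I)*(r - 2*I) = r^4 - 2*r^3 - 10*I*r^3 - 31*r^2 + 20*I*r^2 + 62*r + 30*I*r - 60*I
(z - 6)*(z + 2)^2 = z^3 - 2*z^2 - 20*z - 24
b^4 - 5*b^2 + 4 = (b - 2)*(b - 1)*(b + 1)*(b + 2)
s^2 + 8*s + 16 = (s + 4)^2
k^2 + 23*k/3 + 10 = (k + 5/3)*(k + 6)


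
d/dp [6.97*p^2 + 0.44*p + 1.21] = 13.94*p + 0.44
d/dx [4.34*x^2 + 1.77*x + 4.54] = 8.68*x + 1.77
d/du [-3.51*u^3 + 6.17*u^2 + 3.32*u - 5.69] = -10.53*u^2 + 12.34*u + 3.32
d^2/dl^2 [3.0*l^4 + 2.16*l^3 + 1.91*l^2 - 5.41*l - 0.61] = 36.0*l^2 + 12.96*l + 3.82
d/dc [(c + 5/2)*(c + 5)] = 2*c + 15/2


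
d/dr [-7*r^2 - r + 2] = -14*r - 1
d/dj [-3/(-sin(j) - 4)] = -3*cos(j)/(sin(j) + 4)^2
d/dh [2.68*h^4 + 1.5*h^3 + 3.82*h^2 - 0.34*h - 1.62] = 10.72*h^3 + 4.5*h^2 + 7.64*h - 0.34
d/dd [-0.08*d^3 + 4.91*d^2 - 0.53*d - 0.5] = -0.24*d^2 + 9.82*d - 0.53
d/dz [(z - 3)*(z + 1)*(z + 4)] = 3*z^2 + 4*z - 11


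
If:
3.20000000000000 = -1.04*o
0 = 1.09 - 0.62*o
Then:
No Solution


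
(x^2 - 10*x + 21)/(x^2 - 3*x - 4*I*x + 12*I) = (x - 7)/(x - 4*I)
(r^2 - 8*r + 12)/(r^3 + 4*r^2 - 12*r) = (r - 6)/(r*(r + 6))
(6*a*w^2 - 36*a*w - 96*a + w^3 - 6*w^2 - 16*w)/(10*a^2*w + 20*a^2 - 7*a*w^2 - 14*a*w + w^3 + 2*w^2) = (6*a*w - 48*a + w^2 - 8*w)/(10*a^2 - 7*a*w + w^2)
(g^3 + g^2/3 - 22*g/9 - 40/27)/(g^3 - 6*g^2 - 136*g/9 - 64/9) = (g - 5/3)/(g - 8)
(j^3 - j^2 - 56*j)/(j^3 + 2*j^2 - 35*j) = (j - 8)/(j - 5)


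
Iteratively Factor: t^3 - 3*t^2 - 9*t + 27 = (t - 3)*(t^2 - 9) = (t - 3)^2*(t + 3)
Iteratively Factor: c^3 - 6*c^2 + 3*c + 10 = (c - 5)*(c^2 - c - 2) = (c - 5)*(c + 1)*(c - 2)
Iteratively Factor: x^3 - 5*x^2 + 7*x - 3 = (x - 1)*(x^2 - 4*x + 3) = (x - 1)^2*(x - 3)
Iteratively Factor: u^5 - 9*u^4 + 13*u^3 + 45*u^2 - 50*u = (u + 2)*(u^4 - 11*u^3 + 35*u^2 - 25*u) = u*(u + 2)*(u^3 - 11*u^2 + 35*u - 25) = u*(u - 5)*(u + 2)*(u^2 - 6*u + 5) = u*(u - 5)^2*(u + 2)*(u - 1)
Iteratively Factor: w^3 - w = (w - 1)*(w^2 + w) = w*(w - 1)*(w + 1)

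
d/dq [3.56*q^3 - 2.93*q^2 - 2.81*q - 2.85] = 10.68*q^2 - 5.86*q - 2.81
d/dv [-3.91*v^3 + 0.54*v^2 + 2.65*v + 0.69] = -11.73*v^2 + 1.08*v + 2.65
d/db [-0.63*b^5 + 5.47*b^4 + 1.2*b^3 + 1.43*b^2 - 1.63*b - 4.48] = -3.15*b^4 + 21.88*b^3 + 3.6*b^2 + 2.86*b - 1.63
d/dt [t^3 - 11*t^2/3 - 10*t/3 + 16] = 3*t^2 - 22*t/3 - 10/3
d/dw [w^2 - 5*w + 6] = 2*w - 5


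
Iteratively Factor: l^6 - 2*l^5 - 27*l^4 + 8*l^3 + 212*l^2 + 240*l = (l + 3)*(l^5 - 5*l^4 - 12*l^3 + 44*l^2 + 80*l) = (l + 2)*(l + 3)*(l^4 - 7*l^3 + 2*l^2 + 40*l) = (l - 4)*(l + 2)*(l + 3)*(l^3 - 3*l^2 - 10*l) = (l - 4)*(l + 2)^2*(l + 3)*(l^2 - 5*l) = (l - 5)*(l - 4)*(l + 2)^2*(l + 3)*(l)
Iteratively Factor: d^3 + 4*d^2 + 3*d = (d + 1)*(d^2 + 3*d) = d*(d + 1)*(d + 3)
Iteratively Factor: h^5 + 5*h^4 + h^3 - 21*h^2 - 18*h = (h + 1)*(h^4 + 4*h^3 - 3*h^2 - 18*h) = h*(h + 1)*(h^3 + 4*h^2 - 3*h - 18) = h*(h - 2)*(h + 1)*(h^2 + 6*h + 9) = h*(h - 2)*(h + 1)*(h + 3)*(h + 3)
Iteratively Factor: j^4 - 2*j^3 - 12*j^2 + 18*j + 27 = (j - 3)*(j^3 + j^2 - 9*j - 9) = (j - 3)^2*(j^2 + 4*j + 3) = (j - 3)^2*(j + 1)*(j + 3)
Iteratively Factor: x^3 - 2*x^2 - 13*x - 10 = (x - 5)*(x^2 + 3*x + 2) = (x - 5)*(x + 1)*(x + 2)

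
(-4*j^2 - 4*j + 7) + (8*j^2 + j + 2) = 4*j^2 - 3*j + 9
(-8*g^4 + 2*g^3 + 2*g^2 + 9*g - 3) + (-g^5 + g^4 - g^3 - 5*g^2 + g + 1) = -g^5 - 7*g^4 + g^3 - 3*g^2 + 10*g - 2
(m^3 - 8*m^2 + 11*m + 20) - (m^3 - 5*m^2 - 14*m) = -3*m^2 + 25*m + 20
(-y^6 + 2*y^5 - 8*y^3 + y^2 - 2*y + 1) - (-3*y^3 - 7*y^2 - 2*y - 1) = -y^6 + 2*y^5 - 5*y^3 + 8*y^2 + 2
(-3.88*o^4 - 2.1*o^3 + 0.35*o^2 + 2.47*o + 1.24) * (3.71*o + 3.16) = -14.3948*o^5 - 20.0518*o^4 - 5.3375*o^3 + 10.2697*o^2 + 12.4056*o + 3.9184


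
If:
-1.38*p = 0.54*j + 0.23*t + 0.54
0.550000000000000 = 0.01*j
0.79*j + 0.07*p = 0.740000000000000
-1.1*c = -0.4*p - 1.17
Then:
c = -220.81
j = 55.00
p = -610.14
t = 3529.38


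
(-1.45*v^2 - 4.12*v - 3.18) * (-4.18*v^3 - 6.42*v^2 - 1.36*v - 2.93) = 6.061*v^5 + 26.5306*v^4 + 41.7148*v^3 + 30.2673*v^2 + 16.3964*v + 9.3174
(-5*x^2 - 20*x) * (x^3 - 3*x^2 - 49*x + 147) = -5*x^5 - 5*x^4 + 305*x^3 + 245*x^2 - 2940*x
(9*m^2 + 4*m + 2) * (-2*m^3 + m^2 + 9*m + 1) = -18*m^5 + m^4 + 81*m^3 + 47*m^2 + 22*m + 2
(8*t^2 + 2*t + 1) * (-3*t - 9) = -24*t^3 - 78*t^2 - 21*t - 9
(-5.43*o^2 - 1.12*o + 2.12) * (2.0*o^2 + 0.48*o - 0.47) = -10.86*o^4 - 4.8464*o^3 + 6.2545*o^2 + 1.544*o - 0.9964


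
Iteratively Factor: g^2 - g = (g)*(g - 1)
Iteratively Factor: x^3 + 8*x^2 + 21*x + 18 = (x + 2)*(x^2 + 6*x + 9) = (x + 2)*(x + 3)*(x + 3)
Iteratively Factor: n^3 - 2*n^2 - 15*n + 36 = (n - 3)*(n^2 + n - 12) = (n - 3)*(n + 4)*(n - 3)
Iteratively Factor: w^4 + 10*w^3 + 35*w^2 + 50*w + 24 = (w + 3)*(w^3 + 7*w^2 + 14*w + 8) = (w + 2)*(w + 3)*(w^2 + 5*w + 4) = (w + 1)*(w + 2)*(w + 3)*(w + 4)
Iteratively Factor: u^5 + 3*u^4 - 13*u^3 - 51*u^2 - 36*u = (u + 3)*(u^4 - 13*u^2 - 12*u) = u*(u + 3)*(u^3 - 13*u - 12) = u*(u - 4)*(u + 3)*(u^2 + 4*u + 3) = u*(u - 4)*(u + 3)^2*(u + 1)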